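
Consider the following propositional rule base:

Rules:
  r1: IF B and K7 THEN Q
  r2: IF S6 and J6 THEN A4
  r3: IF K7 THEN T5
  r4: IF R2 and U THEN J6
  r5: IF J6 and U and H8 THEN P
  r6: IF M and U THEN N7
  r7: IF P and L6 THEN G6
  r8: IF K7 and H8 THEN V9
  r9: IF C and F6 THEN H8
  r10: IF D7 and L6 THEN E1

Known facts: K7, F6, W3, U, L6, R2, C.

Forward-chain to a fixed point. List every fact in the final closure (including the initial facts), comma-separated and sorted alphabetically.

Round 1 fires r3, r4, r9, giving T5, J6, H8.
Round 2 fires r5, r8, giving P, V9.
Round 3 fires r7, giving G6.

C, F6, G6, H8, J6, K7, L6, P, R2, T5, U, V9, W3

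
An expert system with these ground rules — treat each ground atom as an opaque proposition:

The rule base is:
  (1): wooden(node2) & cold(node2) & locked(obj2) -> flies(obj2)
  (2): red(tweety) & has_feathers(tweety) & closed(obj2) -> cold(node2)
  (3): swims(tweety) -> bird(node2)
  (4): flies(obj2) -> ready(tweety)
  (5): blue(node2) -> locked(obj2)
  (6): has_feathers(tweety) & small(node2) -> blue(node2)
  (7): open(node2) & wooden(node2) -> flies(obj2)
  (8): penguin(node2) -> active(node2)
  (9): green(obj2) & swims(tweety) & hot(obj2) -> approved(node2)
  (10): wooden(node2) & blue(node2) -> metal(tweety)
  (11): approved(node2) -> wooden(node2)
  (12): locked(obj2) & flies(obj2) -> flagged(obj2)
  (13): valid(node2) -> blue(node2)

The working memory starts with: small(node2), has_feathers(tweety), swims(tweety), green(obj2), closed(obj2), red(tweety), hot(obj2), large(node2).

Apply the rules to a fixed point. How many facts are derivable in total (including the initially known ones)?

18

Round 1 fires (2), (3), (6), (9), giving cold(node2), bird(node2), blue(node2), approved(node2).
Round 2 fires (5), (11), giving locked(obj2), wooden(node2).
Round 3 fires (1), (10), giving flies(obj2), metal(tweety).
Round 4 fires (4), (12), giving ready(tweety), flagged(obj2).
Closure: {approved(node2), bird(node2), blue(node2), closed(obj2), cold(node2), flagged(obj2), flies(obj2), green(obj2), has_feathers(tweety), hot(obj2), large(node2), locked(obj2), metal(tweety), ready(tweety), red(tweety), small(node2), swims(tweety), wooden(node2)} — 18 facts.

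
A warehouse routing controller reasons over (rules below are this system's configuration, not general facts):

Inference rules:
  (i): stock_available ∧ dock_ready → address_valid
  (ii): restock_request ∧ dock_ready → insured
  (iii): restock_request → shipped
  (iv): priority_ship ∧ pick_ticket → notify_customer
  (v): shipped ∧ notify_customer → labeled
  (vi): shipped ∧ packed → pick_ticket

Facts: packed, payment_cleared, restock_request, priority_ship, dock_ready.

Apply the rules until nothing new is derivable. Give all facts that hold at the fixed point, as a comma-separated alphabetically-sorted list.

Round 1 — (ii), (iii), derive insured, shipped.
Round 2 — (vi), derive pick_ticket.
Round 3 — (iv), derive notify_customer.
Round 4 — (v), derive labeled.

dock_ready, insured, labeled, notify_customer, packed, payment_cleared, pick_ticket, priority_ship, restock_request, shipped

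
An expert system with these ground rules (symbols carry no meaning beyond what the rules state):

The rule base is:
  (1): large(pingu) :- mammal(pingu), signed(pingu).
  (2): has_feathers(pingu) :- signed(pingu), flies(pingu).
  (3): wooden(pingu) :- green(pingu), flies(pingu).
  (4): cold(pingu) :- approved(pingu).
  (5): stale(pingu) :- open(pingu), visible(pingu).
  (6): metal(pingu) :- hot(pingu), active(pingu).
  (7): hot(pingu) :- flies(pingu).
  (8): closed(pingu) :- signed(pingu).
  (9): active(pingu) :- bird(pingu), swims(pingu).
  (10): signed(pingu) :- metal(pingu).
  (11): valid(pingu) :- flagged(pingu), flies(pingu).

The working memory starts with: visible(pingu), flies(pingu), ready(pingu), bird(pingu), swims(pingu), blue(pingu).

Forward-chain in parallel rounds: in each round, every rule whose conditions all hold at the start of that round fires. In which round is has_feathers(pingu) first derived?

Round 1 fires (7), (9), giving hot(pingu), active(pingu).
Round 2 fires (6), giving metal(pingu).
Round 3 fires (10), giving signed(pingu).
Round 4 fires (2), (8), giving has_feathers(pingu), closed(pingu).
has_feathers(pingu) first appears in round 4.

4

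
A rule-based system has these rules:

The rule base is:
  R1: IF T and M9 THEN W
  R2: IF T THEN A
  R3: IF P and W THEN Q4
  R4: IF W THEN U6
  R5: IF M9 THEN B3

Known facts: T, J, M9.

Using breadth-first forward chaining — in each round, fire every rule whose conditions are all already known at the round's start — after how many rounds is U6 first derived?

2

Round 1 fires R1, R2, R5, giving W, A, B3.
Round 2 fires R4, giving U6.
U6 first appears in round 2.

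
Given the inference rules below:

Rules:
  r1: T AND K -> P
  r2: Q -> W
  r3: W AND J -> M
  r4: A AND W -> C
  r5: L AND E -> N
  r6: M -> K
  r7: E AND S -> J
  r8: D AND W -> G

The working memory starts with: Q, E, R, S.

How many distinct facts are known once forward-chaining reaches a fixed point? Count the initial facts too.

8

Round 1 fires r2, r7, giving W, J.
Round 2 fires r3, giving M.
Round 3 fires r6, giving K.
Closure: {E, J, K, M, Q, R, S, W} — 8 facts.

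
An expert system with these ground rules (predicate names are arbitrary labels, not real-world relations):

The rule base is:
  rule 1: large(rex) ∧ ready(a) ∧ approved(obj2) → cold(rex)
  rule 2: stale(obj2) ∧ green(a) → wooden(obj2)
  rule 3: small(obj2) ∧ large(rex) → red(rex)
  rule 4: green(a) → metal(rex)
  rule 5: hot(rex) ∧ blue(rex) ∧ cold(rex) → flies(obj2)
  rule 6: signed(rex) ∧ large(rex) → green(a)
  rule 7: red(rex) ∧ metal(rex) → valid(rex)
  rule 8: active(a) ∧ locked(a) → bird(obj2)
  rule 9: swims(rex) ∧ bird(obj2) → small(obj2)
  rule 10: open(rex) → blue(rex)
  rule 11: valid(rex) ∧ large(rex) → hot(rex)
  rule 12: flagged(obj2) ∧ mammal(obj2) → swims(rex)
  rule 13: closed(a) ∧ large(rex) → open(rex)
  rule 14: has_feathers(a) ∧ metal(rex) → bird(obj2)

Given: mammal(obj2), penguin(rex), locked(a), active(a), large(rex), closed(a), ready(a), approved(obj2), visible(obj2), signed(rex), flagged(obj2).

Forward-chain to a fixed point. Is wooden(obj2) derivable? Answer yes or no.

no

Round 1: rule 1 [large(rex) ∧ ready(a) ∧ approved(obj2) → cold(rex)]; rule 6 [signed(rex) ∧ large(rex) → green(a)]; rule 8 [active(a) ∧ locked(a) → bird(obj2)]; rule 12 [flagged(obj2) ∧ mammal(obj2) → swims(rex)]; rule 13 [closed(a) ∧ large(rex) → open(rex)]. Adds cold(rex), green(a), bird(obj2), swims(rex), open(rex).
Round 2: rule 4 [green(a) → metal(rex)]; rule 9 [swims(rex) ∧ bird(obj2) → small(obj2)]; rule 10 [open(rex) → blue(rex)]. Adds metal(rex), small(obj2), blue(rex).
Round 3: rule 3 [small(obj2) ∧ large(rex) → red(rex)]. Adds red(rex).
Round 4: rule 7 [red(rex) ∧ metal(rex) → valid(rex)]. Adds valid(rex).
Round 5: rule 11 [valid(rex) ∧ large(rex) → hot(rex)]. Adds hot(rex).
Round 6: rule 5 [hot(rex) ∧ blue(rex) ∧ cold(rex) → flies(obj2)]. Adds flies(obj2).
Fixed point reached. wooden(obj2) is concluded only by rule 2; rule 2 needs stale(obj2) (never derived).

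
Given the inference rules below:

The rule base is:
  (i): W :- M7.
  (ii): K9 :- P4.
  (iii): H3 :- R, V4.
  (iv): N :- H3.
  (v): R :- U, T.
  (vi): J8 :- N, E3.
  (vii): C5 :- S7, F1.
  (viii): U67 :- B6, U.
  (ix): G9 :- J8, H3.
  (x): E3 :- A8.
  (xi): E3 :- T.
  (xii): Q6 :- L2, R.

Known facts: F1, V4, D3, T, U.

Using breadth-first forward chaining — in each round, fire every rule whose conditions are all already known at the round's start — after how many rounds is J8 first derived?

4

Round 1 fires (v), (xi), giving R, E3.
Round 2 fires (iii), giving H3.
Round 3 fires (iv), giving N.
Round 4 fires (vi), giving J8.
J8 first appears in round 4.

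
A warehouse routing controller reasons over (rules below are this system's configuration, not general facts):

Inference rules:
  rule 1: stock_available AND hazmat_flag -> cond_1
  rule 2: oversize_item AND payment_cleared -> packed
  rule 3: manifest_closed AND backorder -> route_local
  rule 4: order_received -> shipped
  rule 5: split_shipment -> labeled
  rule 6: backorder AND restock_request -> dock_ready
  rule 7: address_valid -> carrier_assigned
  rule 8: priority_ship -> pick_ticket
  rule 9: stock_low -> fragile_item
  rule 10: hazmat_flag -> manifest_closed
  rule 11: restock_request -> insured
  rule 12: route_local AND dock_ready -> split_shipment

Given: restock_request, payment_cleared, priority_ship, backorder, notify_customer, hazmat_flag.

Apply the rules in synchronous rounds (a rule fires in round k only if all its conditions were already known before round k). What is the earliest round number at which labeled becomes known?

4

Round 1: rule 6 [backorder AND restock_request -> dock_ready]; rule 8 [priority_ship -> pick_ticket]; rule 10 [hazmat_flag -> manifest_closed]; rule 11 [restock_request -> insured]. New: dock_ready, pick_ticket, manifest_closed, insured.
Round 2: rule 3 [manifest_closed AND backorder -> route_local]. New: route_local.
Round 3: rule 12 [route_local AND dock_ready -> split_shipment]. New: split_shipment.
Round 4: rule 5 [split_shipment -> labeled]. New: labeled.
labeled first appears in round 4.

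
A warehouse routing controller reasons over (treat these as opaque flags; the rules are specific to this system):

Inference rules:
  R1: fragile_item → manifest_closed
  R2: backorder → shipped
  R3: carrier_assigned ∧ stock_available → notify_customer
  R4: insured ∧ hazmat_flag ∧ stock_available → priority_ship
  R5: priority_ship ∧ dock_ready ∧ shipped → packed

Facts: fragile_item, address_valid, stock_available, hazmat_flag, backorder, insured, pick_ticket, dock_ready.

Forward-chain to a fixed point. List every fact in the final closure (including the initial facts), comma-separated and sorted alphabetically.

[1] R1 [fragile_item → manifest_closed]; R2 [backorder → shipped]; R4 [insured ∧ hazmat_flag ∧ stock_available → priority_ship]. ⇒ new: manifest_closed, shipped, priority_ship.
[2] R5 [priority_ship ∧ dock_ready ∧ shipped → packed]. ⇒ new: packed.

address_valid, backorder, dock_ready, fragile_item, hazmat_flag, insured, manifest_closed, packed, pick_ticket, priority_ship, shipped, stock_available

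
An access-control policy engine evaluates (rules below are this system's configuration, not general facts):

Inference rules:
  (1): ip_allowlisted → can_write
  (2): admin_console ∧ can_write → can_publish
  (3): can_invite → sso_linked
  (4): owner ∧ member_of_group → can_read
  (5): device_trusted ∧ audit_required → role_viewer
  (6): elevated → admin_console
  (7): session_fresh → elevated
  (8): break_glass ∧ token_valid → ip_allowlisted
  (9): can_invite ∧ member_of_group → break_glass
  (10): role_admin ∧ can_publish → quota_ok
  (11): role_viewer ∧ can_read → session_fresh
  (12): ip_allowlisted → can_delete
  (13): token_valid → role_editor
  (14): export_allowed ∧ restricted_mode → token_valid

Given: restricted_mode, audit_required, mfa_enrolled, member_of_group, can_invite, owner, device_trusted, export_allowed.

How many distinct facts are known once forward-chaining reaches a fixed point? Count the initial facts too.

Round 1 — (3), (4), (5), (9), (14), derive sso_linked, can_read, role_viewer, break_glass, token_valid.
Round 2 — (8), (11), (13), derive ip_allowlisted, session_fresh, role_editor.
Round 3 — (1), (7), (12), derive can_write, elevated, can_delete.
Round 4 — (6), derive admin_console.
Round 5 — (2), derive can_publish.
Closure: {admin_console, audit_required, break_glass, can_delete, can_invite, can_publish, can_read, can_write, device_trusted, elevated, export_allowed, ip_allowlisted, member_of_group, mfa_enrolled, owner, restricted_mode, role_editor, role_viewer, session_fresh, sso_linked, token_valid} — 21 facts.

21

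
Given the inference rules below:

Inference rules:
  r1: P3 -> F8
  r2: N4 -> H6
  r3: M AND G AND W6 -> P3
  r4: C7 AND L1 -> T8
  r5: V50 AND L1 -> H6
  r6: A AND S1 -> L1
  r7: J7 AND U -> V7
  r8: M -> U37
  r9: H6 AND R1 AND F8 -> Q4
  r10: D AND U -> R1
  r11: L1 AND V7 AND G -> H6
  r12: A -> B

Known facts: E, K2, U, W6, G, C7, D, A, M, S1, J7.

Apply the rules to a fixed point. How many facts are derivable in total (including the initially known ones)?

Round 1: r3 [M AND G AND W6 -> P3]; r6 [A AND S1 -> L1]; r7 [J7 AND U -> V7]; r8 [M -> U37]; r10 [D AND U -> R1]; r12 [A -> B]. New: P3, L1, V7, U37, R1, B.
Round 2: r1 [P3 -> F8]; r4 [C7 AND L1 -> T8]; r11 [L1 AND V7 AND G -> H6]. New: F8, T8, H6.
Round 3: r9 [H6 AND R1 AND F8 -> Q4]. New: Q4.
Closure: {A, B, C7, D, E, F8, G, H6, J7, K2, L1, M, P3, Q4, R1, S1, T8, U, U37, V7, W6} — 21 facts.

21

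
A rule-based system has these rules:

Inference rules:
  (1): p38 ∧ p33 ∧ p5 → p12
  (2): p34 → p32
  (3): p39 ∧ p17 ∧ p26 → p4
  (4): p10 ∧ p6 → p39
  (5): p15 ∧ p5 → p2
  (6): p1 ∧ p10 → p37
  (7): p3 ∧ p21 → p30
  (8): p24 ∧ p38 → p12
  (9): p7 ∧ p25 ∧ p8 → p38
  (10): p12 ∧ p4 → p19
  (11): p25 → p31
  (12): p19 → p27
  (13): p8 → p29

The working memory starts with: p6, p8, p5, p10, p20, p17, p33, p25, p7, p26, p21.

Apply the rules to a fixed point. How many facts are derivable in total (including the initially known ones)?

Round 1: (4) [p10 ∧ p6 → p39]; (9) [p7 ∧ p25 ∧ p8 → p38]; (11) [p25 → p31]; (13) [p8 → p29]. Adds p39, p38, p31, p29.
Round 2: (1) [p38 ∧ p33 ∧ p5 → p12]; (3) [p39 ∧ p17 ∧ p26 → p4]. Adds p12, p4.
Round 3: (10) [p12 ∧ p4 → p19]. Adds p19.
Round 4: (12) [p19 → p27]. Adds p27.
Closure: {p10, p12, p17, p19, p20, p21, p25, p26, p27, p29, p31, p33, p38, p39, p4, p5, p6, p7, p8} — 19 facts.

19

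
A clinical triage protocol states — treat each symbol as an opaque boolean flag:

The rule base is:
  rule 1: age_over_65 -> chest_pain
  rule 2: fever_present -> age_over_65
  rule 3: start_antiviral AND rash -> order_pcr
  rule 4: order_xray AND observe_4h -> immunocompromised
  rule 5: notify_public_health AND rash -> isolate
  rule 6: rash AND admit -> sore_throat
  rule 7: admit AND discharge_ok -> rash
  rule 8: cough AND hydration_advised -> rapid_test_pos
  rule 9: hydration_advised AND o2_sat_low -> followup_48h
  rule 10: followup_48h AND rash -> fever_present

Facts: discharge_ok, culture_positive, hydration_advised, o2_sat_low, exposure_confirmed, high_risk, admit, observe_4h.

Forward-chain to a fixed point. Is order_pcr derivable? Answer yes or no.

Round 1: rule 7 [admit AND discharge_ok -> rash]; rule 9 [hydration_advised AND o2_sat_low -> followup_48h]. Adds rash, followup_48h.
Round 2: rule 6 [rash AND admit -> sore_throat]; rule 10 [followup_48h AND rash -> fever_present]. Adds sore_throat, fever_present.
Round 3: rule 2 [fever_present -> age_over_65]. Adds age_over_65.
Round 4: rule 1 [age_over_65 -> chest_pain]. Adds chest_pain.
Fixed point reached. order_pcr is concluded only by rule 3; rule 3 needs start_antiviral (never derived).

no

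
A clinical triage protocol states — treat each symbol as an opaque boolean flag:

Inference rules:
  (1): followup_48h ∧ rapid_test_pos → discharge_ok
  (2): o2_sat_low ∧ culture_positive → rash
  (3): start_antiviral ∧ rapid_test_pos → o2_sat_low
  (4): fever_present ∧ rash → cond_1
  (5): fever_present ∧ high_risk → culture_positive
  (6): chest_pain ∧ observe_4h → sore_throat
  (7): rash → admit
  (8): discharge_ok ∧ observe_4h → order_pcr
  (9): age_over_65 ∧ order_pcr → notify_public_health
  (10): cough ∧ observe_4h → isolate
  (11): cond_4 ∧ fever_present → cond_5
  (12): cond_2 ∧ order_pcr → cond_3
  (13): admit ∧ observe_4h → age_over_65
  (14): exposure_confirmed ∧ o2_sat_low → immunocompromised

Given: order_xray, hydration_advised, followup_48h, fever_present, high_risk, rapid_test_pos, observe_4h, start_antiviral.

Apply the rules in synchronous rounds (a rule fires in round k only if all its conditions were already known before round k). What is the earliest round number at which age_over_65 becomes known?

Round 1: (1) [followup_48h ∧ rapid_test_pos → discharge_ok]; (3) [start_antiviral ∧ rapid_test_pos → o2_sat_low]; (5) [fever_present ∧ high_risk → culture_positive]. New: discharge_ok, o2_sat_low, culture_positive.
Round 2: (2) [o2_sat_low ∧ culture_positive → rash]; (8) [discharge_ok ∧ observe_4h → order_pcr]. New: rash, order_pcr.
Round 3: (4) [fever_present ∧ rash → cond_1]; (7) [rash → admit]. New: cond_1, admit.
Round 4: (13) [admit ∧ observe_4h → age_over_65]. New: age_over_65.
age_over_65 first appears in round 4.

4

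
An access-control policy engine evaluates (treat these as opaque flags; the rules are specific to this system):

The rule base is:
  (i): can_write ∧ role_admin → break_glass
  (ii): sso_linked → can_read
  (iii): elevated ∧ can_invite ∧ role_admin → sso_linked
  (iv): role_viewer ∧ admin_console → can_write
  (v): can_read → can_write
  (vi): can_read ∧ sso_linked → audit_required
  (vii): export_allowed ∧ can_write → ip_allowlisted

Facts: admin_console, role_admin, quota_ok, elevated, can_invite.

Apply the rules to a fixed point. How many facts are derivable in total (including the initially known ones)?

10

Round 1 fires (iii), giving sso_linked.
Round 2 fires (ii), giving can_read.
Round 3 fires (v), (vi), giving can_write, audit_required.
Round 4 fires (i), giving break_glass.
Closure: {admin_console, audit_required, break_glass, can_invite, can_read, can_write, elevated, quota_ok, role_admin, sso_linked} — 10 facts.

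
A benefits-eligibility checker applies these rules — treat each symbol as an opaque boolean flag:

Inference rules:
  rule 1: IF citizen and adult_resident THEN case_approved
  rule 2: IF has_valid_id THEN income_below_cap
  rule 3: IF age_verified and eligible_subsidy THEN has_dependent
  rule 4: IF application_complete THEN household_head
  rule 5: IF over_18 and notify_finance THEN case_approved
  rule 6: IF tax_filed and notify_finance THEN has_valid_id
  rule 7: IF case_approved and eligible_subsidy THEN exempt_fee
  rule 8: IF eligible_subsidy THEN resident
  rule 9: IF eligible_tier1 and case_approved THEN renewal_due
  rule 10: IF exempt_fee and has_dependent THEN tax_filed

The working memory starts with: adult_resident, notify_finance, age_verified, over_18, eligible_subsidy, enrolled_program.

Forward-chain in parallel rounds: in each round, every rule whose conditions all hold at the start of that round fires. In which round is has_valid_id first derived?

Round 1 fires rule 3, rule 5, rule 8, giving has_dependent, case_approved, resident.
Round 2 fires rule 7, giving exempt_fee.
Round 3 fires rule 10, giving tax_filed.
Round 4 fires rule 6, giving has_valid_id.
has_valid_id first appears in round 4.

4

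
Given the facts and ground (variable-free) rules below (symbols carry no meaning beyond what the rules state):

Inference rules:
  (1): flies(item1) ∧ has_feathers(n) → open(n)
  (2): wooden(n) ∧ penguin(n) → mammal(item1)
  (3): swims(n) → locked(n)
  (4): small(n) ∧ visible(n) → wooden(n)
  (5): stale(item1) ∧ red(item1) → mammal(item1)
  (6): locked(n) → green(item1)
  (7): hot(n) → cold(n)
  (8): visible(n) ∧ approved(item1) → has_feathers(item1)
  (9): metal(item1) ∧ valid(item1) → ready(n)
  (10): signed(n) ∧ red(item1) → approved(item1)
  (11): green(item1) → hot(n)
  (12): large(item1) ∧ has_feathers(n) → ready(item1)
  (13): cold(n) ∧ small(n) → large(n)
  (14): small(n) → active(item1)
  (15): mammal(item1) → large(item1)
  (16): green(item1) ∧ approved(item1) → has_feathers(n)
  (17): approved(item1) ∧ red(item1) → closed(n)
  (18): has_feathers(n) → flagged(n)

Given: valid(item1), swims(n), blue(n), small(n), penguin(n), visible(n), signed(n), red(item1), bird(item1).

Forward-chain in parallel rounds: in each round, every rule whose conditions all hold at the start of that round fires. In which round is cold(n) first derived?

4

[1] (3) [swims(n) → locked(n)]; (4) [small(n) ∧ visible(n) → wooden(n)]; (10) [signed(n) ∧ red(item1) → approved(item1)]; (14) [small(n) → active(item1)]. ⇒ new: locked(n), wooden(n), approved(item1), active(item1).
[2] (2) [wooden(n) ∧ penguin(n) → mammal(item1)]; (6) [locked(n) → green(item1)]; (8) [visible(n) ∧ approved(item1) → has_feathers(item1)]; (17) [approved(item1) ∧ red(item1) → closed(n)]. ⇒ new: mammal(item1), green(item1), has_feathers(item1), closed(n).
[3] (11) [green(item1) → hot(n)]; (15) [mammal(item1) → large(item1)]; (16) [green(item1) ∧ approved(item1) → has_feathers(n)]. ⇒ new: hot(n), large(item1), has_feathers(n).
[4] (7) [hot(n) → cold(n)]; (12) [large(item1) ∧ has_feathers(n) → ready(item1)]; (18) [has_feathers(n) → flagged(n)]. ⇒ new: cold(n), ready(item1), flagged(n).
cold(n) first appears in round 4.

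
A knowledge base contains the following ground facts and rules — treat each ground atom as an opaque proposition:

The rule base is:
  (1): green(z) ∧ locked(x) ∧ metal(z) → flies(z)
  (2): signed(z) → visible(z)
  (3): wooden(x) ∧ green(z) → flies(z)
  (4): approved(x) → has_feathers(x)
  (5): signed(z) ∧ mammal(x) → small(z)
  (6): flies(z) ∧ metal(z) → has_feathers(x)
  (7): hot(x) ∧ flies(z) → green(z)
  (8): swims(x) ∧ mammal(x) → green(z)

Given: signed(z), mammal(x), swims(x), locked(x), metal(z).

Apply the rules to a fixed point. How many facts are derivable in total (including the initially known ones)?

10

Round 1 fires (2), (5), (8), giving visible(z), small(z), green(z).
Round 2 fires (1), giving flies(z).
Round 3 fires (6), giving has_feathers(x).
Closure: {flies(z), green(z), has_feathers(x), locked(x), mammal(x), metal(z), signed(z), small(z), swims(x), visible(z)} — 10 facts.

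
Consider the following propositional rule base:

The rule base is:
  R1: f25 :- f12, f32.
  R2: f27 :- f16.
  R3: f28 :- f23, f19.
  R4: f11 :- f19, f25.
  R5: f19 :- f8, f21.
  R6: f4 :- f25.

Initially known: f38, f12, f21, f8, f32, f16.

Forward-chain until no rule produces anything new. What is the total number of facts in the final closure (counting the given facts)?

Round 1 — R1, R2, R5, derive f25, f27, f19.
Round 2 — R4, R6, derive f11, f4.
Closure: {f11, f12, f16, f19, f21, f25, f27, f32, f38, f4, f8} — 11 facts.

11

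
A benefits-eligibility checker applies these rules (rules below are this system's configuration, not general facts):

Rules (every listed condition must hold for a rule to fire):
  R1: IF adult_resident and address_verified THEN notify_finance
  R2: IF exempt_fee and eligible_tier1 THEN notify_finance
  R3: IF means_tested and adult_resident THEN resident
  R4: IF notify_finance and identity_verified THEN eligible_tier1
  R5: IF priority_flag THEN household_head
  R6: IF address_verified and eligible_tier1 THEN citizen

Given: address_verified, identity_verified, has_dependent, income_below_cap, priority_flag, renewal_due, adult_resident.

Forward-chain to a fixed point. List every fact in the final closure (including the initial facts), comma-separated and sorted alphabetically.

address_verified, adult_resident, citizen, eligible_tier1, has_dependent, household_head, identity_verified, income_below_cap, notify_finance, priority_flag, renewal_due

Round 1 fires R1, R5, giving notify_finance, household_head.
Round 2 fires R4, giving eligible_tier1.
Round 3 fires R6, giving citizen.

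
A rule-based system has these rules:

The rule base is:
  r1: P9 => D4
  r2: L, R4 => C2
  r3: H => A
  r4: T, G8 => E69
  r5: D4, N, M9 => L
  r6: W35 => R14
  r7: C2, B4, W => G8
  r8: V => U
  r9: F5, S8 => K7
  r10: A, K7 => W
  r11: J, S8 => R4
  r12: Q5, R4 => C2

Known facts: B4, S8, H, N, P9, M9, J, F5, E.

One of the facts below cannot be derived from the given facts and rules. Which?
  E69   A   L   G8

E69

[1] r1 [P9 => D4]; r3 [H => A]; r9 [F5, S8 => K7]; r11 [J, S8 => R4]. ⇒ new: D4, A, K7, R4.
[2] r5 [D4, N, M9 => L]; r10 [A, K7 => W]. ⇒ new: L, W.
[3] r2 [L, R4 => C2]. ⇒ new: C2.
[4] r7 [C2, B4, W => G8]. ⇒ new: G8.
Derived: A (round 1), L (round 2), G8 (round 4). E69 never appears in any round.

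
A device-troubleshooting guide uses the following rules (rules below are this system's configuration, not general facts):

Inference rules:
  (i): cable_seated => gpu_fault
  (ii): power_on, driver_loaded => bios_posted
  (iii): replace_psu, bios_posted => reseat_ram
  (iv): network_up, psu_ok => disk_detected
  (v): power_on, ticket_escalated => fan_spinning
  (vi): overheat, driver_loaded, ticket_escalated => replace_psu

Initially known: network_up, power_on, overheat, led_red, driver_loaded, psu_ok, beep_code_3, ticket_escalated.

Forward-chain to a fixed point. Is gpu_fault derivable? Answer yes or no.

Round 1 fires (ii), (iv), (v), (vi), giving bios_posted, disk_detected, fan_spinning, replace_psu.
Round 2 fires (iii), giving reseat_ram.
Fixed point reached. gpu_fault is concluded only by (i); (i) needs cable_seated (never derived).

no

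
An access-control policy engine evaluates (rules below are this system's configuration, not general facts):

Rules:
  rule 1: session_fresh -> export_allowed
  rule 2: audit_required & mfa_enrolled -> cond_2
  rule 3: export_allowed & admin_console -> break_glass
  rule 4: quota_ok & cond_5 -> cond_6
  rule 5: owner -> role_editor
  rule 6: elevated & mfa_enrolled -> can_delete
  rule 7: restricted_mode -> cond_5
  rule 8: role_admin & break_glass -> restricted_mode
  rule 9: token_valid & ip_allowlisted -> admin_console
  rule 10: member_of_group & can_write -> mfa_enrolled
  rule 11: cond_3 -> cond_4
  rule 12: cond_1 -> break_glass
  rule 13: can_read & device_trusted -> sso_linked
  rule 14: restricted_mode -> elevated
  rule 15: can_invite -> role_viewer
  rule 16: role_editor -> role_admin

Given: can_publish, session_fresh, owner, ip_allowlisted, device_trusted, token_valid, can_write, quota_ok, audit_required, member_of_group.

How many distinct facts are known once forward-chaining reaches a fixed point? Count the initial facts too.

22

[1] rule 1 [session_fresh -> export_allowed]; rule 5 [owner -> role_editor]; rule 9 [token_valid & ip_allowlisted -> admin_console]; rule 10 [member_of_group & can_write -> mfa_enrolled]. ⇒ new: export_allowed, role_editor, admin_console, mfa_enrolled.
[2] rule 2 [audit_required & mfa_enrolled -> cond_2]; rule 3 [export_allowed & admin_console -> break_glass]; rule 16 [role_editor -> role_admin]. ⇒ new: cond_2, break_glass, role_admin.
[3] rule 8 [role_admin & break_glass -> restricted_mode]. ⇒ new: restricted_mode.
[4] rule 7 [restricted_mode -> cond_5]; rule 14 [restricted_mode -> elevated]. ⇒ new: cond_5, elevated.
[5] rule 4 [quota_ok & cond_5 -> cond_6]; rule 6 [elevated & mfa_enrolled -> can_delete]. ⇒ new: cond_6, can_delete.
Closure: {admin_console, audit_required, break_glass, can_delete, can_publish, can_write, cond_2, cond_5, cond_6, device_trusted, elevated, export_allowed, ip_allowlisted, member_of_group, mfa_enrolled, owner, quota_ok, restricted_mode, role_admin, role_editor, session_fresh, token_valid} — 22 facts.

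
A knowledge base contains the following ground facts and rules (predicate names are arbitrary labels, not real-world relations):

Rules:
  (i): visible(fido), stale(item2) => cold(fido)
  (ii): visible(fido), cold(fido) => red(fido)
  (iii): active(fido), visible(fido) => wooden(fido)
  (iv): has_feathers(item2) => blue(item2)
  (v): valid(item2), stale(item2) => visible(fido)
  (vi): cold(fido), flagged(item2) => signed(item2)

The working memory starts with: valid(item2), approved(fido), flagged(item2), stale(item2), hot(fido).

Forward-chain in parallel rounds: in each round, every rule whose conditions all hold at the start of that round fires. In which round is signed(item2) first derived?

3

Round 1 fires (v), giving visible(fido).
Round 2 fires (i), giving cold(fido).
Round 3 fires (ii), (vi), giving red(fido), signed(item2).
signed(item2) first appears in round 3.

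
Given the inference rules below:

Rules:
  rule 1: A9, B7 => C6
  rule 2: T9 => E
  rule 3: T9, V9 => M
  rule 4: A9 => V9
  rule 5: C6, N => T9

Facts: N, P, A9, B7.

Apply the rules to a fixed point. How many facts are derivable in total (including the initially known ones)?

Round 1 — rule 1, rule 4, derive C6, V9.
Round 2 — rule 5, derive T9.
Round 3 — rule 2, rule 3, derive E, M.
Closure: {A9, B7, C6, E, M, N, P, T9, V9} — 9 facts.

9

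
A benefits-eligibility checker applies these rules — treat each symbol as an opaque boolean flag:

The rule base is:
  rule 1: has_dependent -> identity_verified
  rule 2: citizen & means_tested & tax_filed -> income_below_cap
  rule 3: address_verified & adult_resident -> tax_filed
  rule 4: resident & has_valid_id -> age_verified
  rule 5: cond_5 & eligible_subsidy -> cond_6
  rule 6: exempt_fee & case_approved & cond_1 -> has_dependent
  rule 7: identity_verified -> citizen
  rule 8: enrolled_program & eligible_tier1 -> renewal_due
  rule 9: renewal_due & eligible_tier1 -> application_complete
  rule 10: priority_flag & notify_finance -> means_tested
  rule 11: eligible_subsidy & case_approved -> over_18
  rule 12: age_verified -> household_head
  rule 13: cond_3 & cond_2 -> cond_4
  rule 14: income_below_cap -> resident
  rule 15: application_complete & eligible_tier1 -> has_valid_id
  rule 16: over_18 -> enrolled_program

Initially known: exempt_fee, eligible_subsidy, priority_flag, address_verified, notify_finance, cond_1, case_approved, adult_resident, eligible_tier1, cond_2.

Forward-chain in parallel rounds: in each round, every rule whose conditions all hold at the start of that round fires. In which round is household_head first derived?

7

Round 1: rule 3 [address_verified & adult_resident -> tax_filed]; rule 6 [exempt_fee & case_approved & cond_1 -> has_dependent]; rule 10 [priority_flag & notify_finance -> means_tested]; rule 11 [eligible_subsidy & case_approved -> over_18]. Adds tax_filed, has_dependent, means_tested, over_18.
Round 2: rule 1 [has_dependent -> identity_verified]; rule 16 [over_18 -> enrolled_program]. Adds identity_verified, enrolled_program.
Round 3: rule 7 [identity_verified -> citizen]; rule 8 [enrolled_program & eligible_tier1 -> renewal_due]. Adds citizen, renewal_due.
Round 4: rule 2 [citizen & means_tested & tax_filed -> income_below_cap]; rule 9 [renewal_due & eligible_tier1 -> application_complete]. Adds income_below_cap, application_complete.
Round 5: rule 14 [income_below_cap -> resident]; rule 15 [application_complete & eligible_tier1 -> has_valid_id]. Adds resident, has_valid_id.
Round 6: rule 4 [resident & has_valid_id -> age_verified]. Adds age_verified.
Round 7: rule 12 [age_verified -> household_head]. Adds household_head.
household_head first appears in round 7.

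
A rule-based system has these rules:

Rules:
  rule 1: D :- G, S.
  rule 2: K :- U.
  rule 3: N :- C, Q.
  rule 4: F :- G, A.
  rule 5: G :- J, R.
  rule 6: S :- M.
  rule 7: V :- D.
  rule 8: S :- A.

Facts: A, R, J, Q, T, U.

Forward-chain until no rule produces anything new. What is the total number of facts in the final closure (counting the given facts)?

12

Round 1 — rule 2, rule 5, rule 8, derive K, G, S.
Round 2 — rule 1, rule 4, derive D, F.
Round 3 — rule 7, derive V.
Closure: {A, D, F, G, J, K, Q, R, S, T, U, V} — 12 facts.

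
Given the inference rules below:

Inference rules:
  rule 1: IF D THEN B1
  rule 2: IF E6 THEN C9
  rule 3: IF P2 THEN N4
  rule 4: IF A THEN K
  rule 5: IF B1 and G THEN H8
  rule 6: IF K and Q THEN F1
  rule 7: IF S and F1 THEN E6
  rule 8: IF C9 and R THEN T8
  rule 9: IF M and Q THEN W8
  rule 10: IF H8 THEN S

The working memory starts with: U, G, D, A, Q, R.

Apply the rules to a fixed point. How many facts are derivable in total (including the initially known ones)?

Round 1: rule 1 [IF D THEN B1]; rule 4 [IF A THEN K]. New: B1, K.
Round 2: rule 5 [IF B1 and G THEN H8]; rule 6 [IF K and Q THEN F1]. New: H8, F1.
Round 3: rule 10 [IF H8 THEN S]. New: S.
Round 4: rule 7 [IF S and F1 THEN E6]. New: E6.
Round 5: rule 2 [IF E6 THEN C9]. New: C9.
Round 6: rule 8 [IF C9 and R THEN T8]. New: T8.
Closure: {A, B1, C9, D, E6, F1, G, H8, K, Q, R, S, T8, U} — 14 facts.

14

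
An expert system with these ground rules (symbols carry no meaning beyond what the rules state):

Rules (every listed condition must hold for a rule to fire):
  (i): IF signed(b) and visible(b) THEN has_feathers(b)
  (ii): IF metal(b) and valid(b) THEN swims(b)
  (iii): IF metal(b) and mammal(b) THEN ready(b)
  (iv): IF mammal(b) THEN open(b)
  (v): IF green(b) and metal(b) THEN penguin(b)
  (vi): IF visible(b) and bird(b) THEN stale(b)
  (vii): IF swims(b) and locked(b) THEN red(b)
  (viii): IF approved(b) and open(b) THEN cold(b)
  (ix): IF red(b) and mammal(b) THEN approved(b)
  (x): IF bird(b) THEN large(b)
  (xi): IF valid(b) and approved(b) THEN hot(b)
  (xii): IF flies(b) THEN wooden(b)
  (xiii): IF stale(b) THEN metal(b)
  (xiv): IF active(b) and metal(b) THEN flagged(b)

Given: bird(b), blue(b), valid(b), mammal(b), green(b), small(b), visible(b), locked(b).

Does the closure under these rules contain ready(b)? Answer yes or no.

Round 1: (iv) [IF mammal(b) THEN open(b)]; (vi) [IF visible(b) and bird(b) THEN stale(b)]; (x) [IF bird(b) THEN large(b)]. New: open(b), stale(b), large(b).
Round 2: (xiii) [IF stale(b) THEN metal(b)]. New: metal(b).
Round 3: (ii) [IF metal(b) and valid(b) THEN swims(b)]; (iii) [IF metal(b) and mammal(b) THEN ready(b)]; (v) [IF green(b) and metal(b) THEN penguin(b)]. New: swims(b), ready(b), penguin(b).
Round 4: (vii) [IF swims(b) and locked(b) THEN red(b)]. New: red(b).
Round 5: (ix) [IF red(b) and mammal(b) THEN approved(b)]. New: approved(b).
Round 6: (viii) [IF approved(b) and open(b) THEN cold(b)]; (xi) [IF valid(b) and approved(b) THEN hot(b)]. New: cold(b), hot(b).
ready(b) appears in round 3, so it is derivable.

yes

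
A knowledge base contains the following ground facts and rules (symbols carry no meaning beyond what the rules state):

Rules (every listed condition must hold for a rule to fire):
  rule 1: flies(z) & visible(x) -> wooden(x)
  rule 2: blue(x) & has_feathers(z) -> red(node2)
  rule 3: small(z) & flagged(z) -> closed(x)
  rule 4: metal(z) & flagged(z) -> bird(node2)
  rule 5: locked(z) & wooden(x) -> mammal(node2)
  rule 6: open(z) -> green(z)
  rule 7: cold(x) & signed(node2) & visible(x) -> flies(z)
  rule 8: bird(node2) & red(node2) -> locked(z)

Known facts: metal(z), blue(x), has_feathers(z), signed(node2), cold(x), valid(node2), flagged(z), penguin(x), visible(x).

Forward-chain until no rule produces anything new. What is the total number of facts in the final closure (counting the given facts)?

Round 1 — rule 2, rule 4, rule 7, derive red(node2), bird(node2), flies(z).
Round 2 — rule 1, rule 8, derive wooden(x), locked(z).
Round 3 — rule 5, derive mammal(node2).
Closure: {bird(node2), blue(x), cold(x), flagged(z), flies(z), has_feathers(z), locked(z), mammal(node2), metal(z), penguin(x), red(node2), signed(node2), valid(node2), visible(x), wooden(x)} — 15 facts.

15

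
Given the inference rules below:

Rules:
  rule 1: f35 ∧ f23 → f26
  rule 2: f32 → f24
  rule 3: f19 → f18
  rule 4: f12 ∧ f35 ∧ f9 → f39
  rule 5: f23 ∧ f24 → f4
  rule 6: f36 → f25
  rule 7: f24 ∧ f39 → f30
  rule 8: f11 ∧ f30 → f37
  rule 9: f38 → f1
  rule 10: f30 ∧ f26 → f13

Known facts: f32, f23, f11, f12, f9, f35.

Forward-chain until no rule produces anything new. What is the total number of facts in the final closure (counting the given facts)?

Round 1 fires rule 1, rule 2, rule 4, giving f26, f24, f39.
Round 2 fires rule 5, rule 7, giving f4, f30.
Round 3 fires rule 8, rule 10, giving f37, f13.
Closure: {f11, f12, f13, f23, f24, f26, f30, f32, f35, f37, f39, f4, f9} — 13 facts.

13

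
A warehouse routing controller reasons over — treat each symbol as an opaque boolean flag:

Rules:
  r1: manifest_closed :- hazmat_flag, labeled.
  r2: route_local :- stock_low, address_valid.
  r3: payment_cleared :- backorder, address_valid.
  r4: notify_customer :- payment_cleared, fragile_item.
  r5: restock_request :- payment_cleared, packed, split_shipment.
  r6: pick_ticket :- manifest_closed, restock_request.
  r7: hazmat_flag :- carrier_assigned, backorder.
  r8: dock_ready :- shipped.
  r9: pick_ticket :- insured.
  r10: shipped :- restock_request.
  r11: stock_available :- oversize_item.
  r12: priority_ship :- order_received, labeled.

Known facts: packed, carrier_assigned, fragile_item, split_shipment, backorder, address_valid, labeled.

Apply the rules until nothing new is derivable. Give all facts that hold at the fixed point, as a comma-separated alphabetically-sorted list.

Round 1 fires r3, r7, giving payment_cleared, hazmat_flag.
Round 2 fires r1, r4, r5, giving manifest_closed, notify_customer, restock_request.
Round 3 fires r6, r10, giving pick_ticket, shipped.
Round 4 fires r8, giving dock_ready.

address_valid, backorder, carrier_assigned, dock_ready, fragile_item, hazmat_flag, labeled, manifest_closed, notify_customer, packed, payment_cleared, pick_ticket, restock_request, shipped, split_shipment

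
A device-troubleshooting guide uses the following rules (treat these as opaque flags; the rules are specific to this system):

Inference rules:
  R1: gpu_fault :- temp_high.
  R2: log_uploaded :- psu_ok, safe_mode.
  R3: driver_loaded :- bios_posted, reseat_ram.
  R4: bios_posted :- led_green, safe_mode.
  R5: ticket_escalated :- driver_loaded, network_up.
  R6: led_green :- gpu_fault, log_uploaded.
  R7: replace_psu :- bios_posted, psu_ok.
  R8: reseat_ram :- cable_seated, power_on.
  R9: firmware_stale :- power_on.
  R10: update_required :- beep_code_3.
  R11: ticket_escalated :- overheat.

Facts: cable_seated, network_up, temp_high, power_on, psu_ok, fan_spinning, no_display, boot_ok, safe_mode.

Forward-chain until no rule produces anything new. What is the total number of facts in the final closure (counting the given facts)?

18

Round 1 fires R1, R2, R8, R9, giving gpu_fault, log_uploaded, reseat_ram, firmware_stale.
Round 2 fires R6, giving led_green.
Round 3 fires R4, giving bios_posted.
Round 4 fires R3, R7, giving driver_loaded, replace_psu.
Round 5 fires R5, giving ticket_escalated.
Closure: {bios_posted, boot_ok, cable_seated, driver_loaded, fan_spinning, firmware_stale, gpu_fault, led_green, log_uploaded, network_up, no_display, power_on, psu_ok, replace_psu, reseat_ram, safe_mode, temp_high, ticket_escalated} — 18 facts.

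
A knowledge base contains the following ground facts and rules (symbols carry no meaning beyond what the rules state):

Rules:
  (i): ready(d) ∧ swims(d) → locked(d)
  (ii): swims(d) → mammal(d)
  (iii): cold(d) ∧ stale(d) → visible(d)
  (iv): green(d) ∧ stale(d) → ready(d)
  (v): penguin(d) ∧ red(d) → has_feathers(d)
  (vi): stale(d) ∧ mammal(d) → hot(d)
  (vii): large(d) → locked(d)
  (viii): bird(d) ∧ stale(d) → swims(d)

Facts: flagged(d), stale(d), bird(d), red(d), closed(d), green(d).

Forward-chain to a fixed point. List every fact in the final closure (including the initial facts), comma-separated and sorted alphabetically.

Round 1: (iv) [green(d) ∧ stale(d) → ready(d)]; (viii) [bird(d) ∧ stale(d) → swims(d)]. Adds ready(d), swims(d).
Round 2: (i) [ready(d) ∧ swims(d) → locked(d)]; (ii) [swims(d) → mammal(d)]. Adds locked(d), mammal(d).
Round 3: (vi) [stale(d) ∧ mammal(d) → hot(d)]. Adds hot(d).

bird(d), closed(d), flagged(d), green(d), hot(d), locked(d), mammal(d), ready(d), red(d), stale(d), swims(d)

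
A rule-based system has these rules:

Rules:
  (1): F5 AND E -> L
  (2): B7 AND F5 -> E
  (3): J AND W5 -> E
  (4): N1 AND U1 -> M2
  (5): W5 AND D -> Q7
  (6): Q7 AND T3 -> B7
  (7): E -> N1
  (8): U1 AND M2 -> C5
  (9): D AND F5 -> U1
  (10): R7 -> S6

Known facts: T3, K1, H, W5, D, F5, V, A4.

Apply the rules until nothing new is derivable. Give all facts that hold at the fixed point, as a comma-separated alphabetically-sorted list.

A4, B7, C5, D, E, F5, H, K1, L, M2, N1, Q7, T3, U1, V, W5

Round 1: (5) [W5 AND D -> Q7]; (9) [D AND F5 -> U1]. Adds Q7, U1.
Round 2: (6) [Q7 AND T3 -> B7]. Adds B7.
Round 3: (2) [B7 AND F5 -> E]. Adds E.
Round 4: (1) [F5 AND E -> L]; (7) [E -> N1]. Adds L, N1.
Round 5: (4) [N1 AND U1 -> M2]. Adds M2.
Round 6: (8) [U1 AND M2 -> C5]. Adds C5.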